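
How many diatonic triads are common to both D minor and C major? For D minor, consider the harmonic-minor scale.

Diatonic triads of D minor (harmonic minor): Dm (i), Edim (ii°), Faug (III+), Gm (iv), A (V), B♭ (VI), C♯dim (vii°).
Diatonic triads of C major: C (I), Dm (ii), Em (iii), F (IV), G (V), Am (vi), Bdim (vii°).
Matching root and quality in both lists: Dm.
That gives 1 common triad.

1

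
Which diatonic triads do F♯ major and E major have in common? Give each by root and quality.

G♯m, B

Triads in F♯ major: F♯ (I), G♯m (ii), A♯m (iii), B (IV), C♯ (V), D♯m (vi), E♯dim (vii°).
Triads in E major: E (I), F♯m (ii), G♯m (iii), A (IV), B (V), C♯m (vi), D♯dim (vii°).
Shared triads with their functions: G♯m (ii in F♯ major, iii in E major); B (IV in F♯ major, V in E major).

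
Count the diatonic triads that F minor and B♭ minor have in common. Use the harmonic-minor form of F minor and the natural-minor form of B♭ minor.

3

Diatonic triads of F minor (harmonic minor): F minor (i), G diminished (ii°), A♭ augmented (III+), B♭ minor (iv), C major (V), D♭ major (VI), E diminished (vii°).
Diatonic triads of B♭ minor (natural minor): B♭ minor (i), C diminished (ii°), D♭ major (III), E♭ minor (iv), F minor (v), G♭ major (VI), A♭ major (VII).
Matching root and quality in both lists: F minor, B♭ minor, D♭ major.
That gives 3 common triads.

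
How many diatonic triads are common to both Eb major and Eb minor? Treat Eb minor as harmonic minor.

2

Diatonic triads of Eb major: Eb major (I), F minor (ii), G minor (iii), Ab major (IV), Bb major (V), C minor (vi), D diminished (vii°).
Diatonic triads of Eb minor (harmonic minor): Eb minor (i), F diminished (ii°), Gb augmented (III+), Ab minor (iv), Bb major (V), Cb major (VI), D diminished (vii°).
Matching root and quality in both lists: Bb major, D diminished.
That gives 2 common triads.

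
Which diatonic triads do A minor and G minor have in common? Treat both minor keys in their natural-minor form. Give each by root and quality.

Dm, F

Triads in A minor (natural minor): A minor (i), B diminished (ii°), C major (III), D minor (iv), E minor (v), F major (VI), G major (VII).
Triads in G minor (natural minor): G minor (i), A diminished (ii°), Bb major (III), C minor (iv), D minor (v), Eb major (VI), F major (VII).
Shared triads with their functions: D minor (iv in A minor, v in G minor); F major (VI in A minor, VII in G minor).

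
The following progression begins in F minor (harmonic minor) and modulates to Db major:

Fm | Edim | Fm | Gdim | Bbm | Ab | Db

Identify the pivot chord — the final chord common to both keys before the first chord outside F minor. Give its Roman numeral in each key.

Chords diatonic to F minor: Fm, Gdim, Abaug, Bbm, C, Db, Edim.
Reading the progression, the first chord not in that set is Ab, so the modulation leaves F minor there.
The chord immediately before Ab is Bbm, which is diatonic to both keys: iv in F minor and vi in Db major.

Bbm — iv in F minor, vi in Db major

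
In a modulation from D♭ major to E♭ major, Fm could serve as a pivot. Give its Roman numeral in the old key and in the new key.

The scale of D♭ major is D♭ E♭ F G♭ A♭ B♭ C; F is degree 3, and the triad built there (F-A♭-C) is minor, so it is iii.
The scale of E♭ major is E♭ F G A♭ B♭ C D; F is degree 2, and the triad built there (F-A♭-C) is minor, so it is ii.

iii in D♭ major; ii in E♭ major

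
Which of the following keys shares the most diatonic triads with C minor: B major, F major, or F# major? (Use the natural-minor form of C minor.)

F major

Triads of C minor (natural minor): C minor (i), D diminished (ii°), Eb major (III), F minor (iv), G minor (v), Ab major (VI), Bb major (VII).
B major shares 0: none.
F major shares 2: Gm, Bb.
F# major shares 0: none.
The most common triads (2) are shared with F major.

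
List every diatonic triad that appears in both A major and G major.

Bm, D

Triads in A major: A major (I), B minor (ii), C♯ minor (iii), D major (IV), E major (V), F♯ minor (vi), G♯ diminished (vii°).
Triads in G major: G major (I), A minor (ii), B minor (iii), C major (IV), D major (V), E minor (vi), F♯ diminished (vii°).
Shared triads with their functions: B minor (ii in A major, iii in G major); D major (IV in A major, V in G major).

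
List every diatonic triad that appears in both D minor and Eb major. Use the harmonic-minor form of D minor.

Gm, Bb

Triads in D minor (harmonic minor): Dm (i), Edim (ii°), Faug (III+), Gm (iv), A (V), Bb (VI), C#dim (vii°).
Triads in Eb major: Eb (I), Fm (ii), Gm (iii), Ab (IV), Bb (V), Cm (vi), Ddim (vii°).
Shared triads with their functions: Gm (iv in D minor, iii in Eb major); Bb (VI in D minor, V in Eb major).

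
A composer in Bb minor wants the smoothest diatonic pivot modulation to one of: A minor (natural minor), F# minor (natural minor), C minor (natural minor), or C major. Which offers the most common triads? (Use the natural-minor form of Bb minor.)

C minor

Triads of Bb minor (natural minor): Bbm (i), Cdim (ii°), Db (III), Ebm (iv), Fm (v), Gb (VI), Ab (VII).
A minor (natural minor) shares 0: none.
F# minor (natural minor) shares 0: none.
C minor (natural minor) shares 2: Fm, Ab.
C major shares 0: none.
The most common triads (2) are shared with C minor.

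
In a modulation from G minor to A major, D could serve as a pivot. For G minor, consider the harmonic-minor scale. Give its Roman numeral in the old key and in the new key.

V in G minor; IV in A major

The scale of G minor (harmonic minor) is G A B♭ C D E♭ F♯; D is degree 5, and the triad built there (D-F♯-A) is major, so it is V.
The scale of A major is A B C♯ D E F♯ G♯; D is degree 4, and the triad built there (D-F♯-A) is major, so it is IV.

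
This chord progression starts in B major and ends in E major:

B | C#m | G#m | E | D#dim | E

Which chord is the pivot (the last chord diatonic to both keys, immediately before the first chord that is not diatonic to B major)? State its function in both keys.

Chords diatonic to B major: B, C#m, D#m, E, F#, G#m, A#dim.
Reading the progression, the first chord not in that set is D#dim, so the modulation leaves B major there.
The chord immediately before D#dim is E, which is diatonic to both keys: IV in B major and I in E major.

E — IV in B major, I in E major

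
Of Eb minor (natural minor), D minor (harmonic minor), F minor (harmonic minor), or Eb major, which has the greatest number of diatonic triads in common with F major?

D minor

Triads of F major: F (I), Gm (ii), Am (iii), Bb (IV), C (V), Dm (vi), Edim (vii°).
Eb minor (natural minor) shares 0: none.
D minor (harmonic minor) shares 4: Gm, Bb, Dm, Edim.
F minor (harmonic minor) shares 2: C, Edim.
Eb major shares 2: Gm, Bb.
The most common triads (4) are shared with D minor.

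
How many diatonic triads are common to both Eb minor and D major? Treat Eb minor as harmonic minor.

Diatonic triads of Eb minor (harmonic minor): Eb minor (i), F diminished (ii°), Gb augmented (III+), Ab minor (iv), Bb major (V), Cb major (VI), D diminished (vii°).
Diatonic triads of D major: D major (I), E minor (ii), F# minor (iii), G major (IV), A major (V), B minor (vi), C# diminished (vii°).
No triad has the same root and quality in both keys.

0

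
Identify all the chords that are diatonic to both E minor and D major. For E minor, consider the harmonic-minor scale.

Em

Triads in E minor (harmonic minor): E minor (i), F# diminished (ii°), G augmented (III+), A minor (iv), B major (V), C major (VI), D# diminished (vii°).
Triads in D major: D major (I), E minor (ii), F# minor (iii), G major (IV), A major (V), B minor (vi), C# diminished (vii°).
Shared triads with their functions: E minor (i in E minor, ii in D major).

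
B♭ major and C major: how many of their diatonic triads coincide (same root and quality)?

2

Diatonic triads of B♭ major: B♭ major (I), C minor (ii), D minor (iii), E♭ major (IV), F major (V), G minor (vi), A diminished (vii°).
Diatonic triads of C major: C major (I), D minor (ii), E minor (iii), F major (IV), G major (V), A minor (vi), B diminished (vii°).
Matching root and quality in both lists: D minor, F major.
That gives 2 common triads.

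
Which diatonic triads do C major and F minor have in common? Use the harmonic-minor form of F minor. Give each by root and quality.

Triads in C major: C (I), Dm (ii), Em (iii), F (IV), G (V), Am (vi), Bdim (vii°).
Triads in F minor (harmonic minor): Fm (i), Gdim (ii°), Abaug (III+), Bbm (iv), C (V), Db (VI), Edim (vii°).
Shared triads with their functions: C (I in C major, V in F minor).

C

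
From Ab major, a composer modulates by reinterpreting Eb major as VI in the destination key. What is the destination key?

G minor

The numeral VI denotes a major triad on scale degree 6. With Eb on degree 6, the tonic of the new key is G.
Degree 6 carries a major triad in minor keys, so the destination is G minor.
Check: the diatonic triads of G minor (natural minor) are Gm (i), Adim (ii°), Bb (III), Cm (iv), Dm (v), Eb (VI), F (VII) — Eb major is indeed VI.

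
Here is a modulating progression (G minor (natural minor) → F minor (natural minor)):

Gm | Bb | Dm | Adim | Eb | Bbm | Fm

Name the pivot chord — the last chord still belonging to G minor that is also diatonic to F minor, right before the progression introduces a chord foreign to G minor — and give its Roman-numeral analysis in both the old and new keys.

Eb — VI in G minor, VII in F minor

Chords diatonic to G minor: Gm, Adim, Bb, Cm, Dm, Eb, F.
Reading the progression, the first chord not in that set is Bbm, so the modulation leaves G minor there.
The chord immediately before Bbm is Eb, which is diatonic to both keys: VI in G minor and VII in F minor.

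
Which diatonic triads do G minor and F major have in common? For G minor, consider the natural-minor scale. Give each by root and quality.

Triads in G minor (natural minor): G minor (i), A diminished (ii°), Bb major (III), C minor (iv), D minor (v), Eb major (VI), F major (VII).
Triads in F major: F major (I), G minor (ii), A minor (iii), Bb major (IV), C major (V), D minor (vi), E diminished (vii°).
Shared triads with their functions: G minor (i in G minor, ii in F major); Bb major (III in G minor, IV in F major); D minor (v in G minor, vi in F major); F major (VII in G minor, I in F major).

Gm, Bb, Dm, F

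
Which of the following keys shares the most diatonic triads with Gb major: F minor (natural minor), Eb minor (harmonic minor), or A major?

Eb minor

Triads of Gb major: Gb (I), Abm (ii), Bbm (iii), Cb (IV), Db (V), Ebm (vi), Fdim (vii°).
F minor (natural minor) shares 2: Bbm, Db.
Eb minor (harmonic minor) shares 4: Abm, Cb, Ebm, Fdim.
A major shares 0: none.
The most common triads (4) are shared with Eb minor.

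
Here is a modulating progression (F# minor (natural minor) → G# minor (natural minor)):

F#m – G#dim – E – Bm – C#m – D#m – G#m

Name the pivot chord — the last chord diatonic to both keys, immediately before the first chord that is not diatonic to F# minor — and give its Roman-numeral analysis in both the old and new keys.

Chords diatonic to F# minor: F#m, G#dim, A, Bm, C#m, D, E.
Reading the progression, the first chord not in that set is D#m, so the modulation leaves F# minor there.
The chord immediately before D#m is C#m, which is diatonic to both keys: v in F# minor and iv in G# minor.

C#m — v in F# minor, iv in G# minor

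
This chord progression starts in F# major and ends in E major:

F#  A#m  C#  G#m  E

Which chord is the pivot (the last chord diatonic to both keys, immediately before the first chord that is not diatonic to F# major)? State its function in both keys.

G#m — ii in F# major, iii in E major

Chords diatonic to F# major: F#, G#m, A#m, B, C#, D#m, E#dim.
Reading the progression, the first chord not in that set is E, so the modulation leaves F# major there.
The chord immediately before E is G#m, which is diatonic to both keys: ii in F# major and iii in E major.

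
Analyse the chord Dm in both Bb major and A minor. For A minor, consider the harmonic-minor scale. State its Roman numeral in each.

iii in Bb major; iv in A minor

The scale of Bb major is Bb C D Eb F G A; D is degree 3, and the triad built there (D-F-A) is minor, so it is iii.
The scale of A minor (harmonic minor) is A B C D E F G#; D is degree 4, and the triad built there (D-F-A) is minor, so it is iv.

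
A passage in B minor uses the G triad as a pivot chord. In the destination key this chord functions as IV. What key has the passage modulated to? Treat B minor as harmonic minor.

The numeral IV denotes a major triad on scale degree 4. With G on degree 4, the tonic of the new key is D.
Degree 4 carries a major triad in major keys, so the destination is D major.
Check: the diatonic triads of D major are D (I), Em (ii), F♯m (iii), G (IV), A (V), Bm (vi), C♯dim (vii°) — G is indeed IV.

D major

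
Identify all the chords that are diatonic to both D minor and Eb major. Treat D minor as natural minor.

Gm, Bb

Triads in D minor (natural minor): Dm (i), Edim (ii°), F (III), Gm (iv), Am (v), Bb (VI), C (VII).
Triads in Eb major: Eb (I), Fm (ii), Gm (iii), Ab (IV), Bb (V), Cm (vi), Ddim (vii°).
Shared triads with their functions: Gm (iv in D minor, iii in Eb major); Bb (VI in D minor, V in Eb major).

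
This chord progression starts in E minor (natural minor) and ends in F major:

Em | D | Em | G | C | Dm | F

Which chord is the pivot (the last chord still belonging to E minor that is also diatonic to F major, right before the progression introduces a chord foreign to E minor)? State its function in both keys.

Chords diatonic to E minor: Em, F#dim, G, Am, Bm, C, D.
Reading the progression, the first chord not in that set is Dm, so the modulation leaves E minor there.
The chord immediately before Dm is C, which is diatonic to both keys: VI in E minor and V in F major.

C — VI in E minor, V in F major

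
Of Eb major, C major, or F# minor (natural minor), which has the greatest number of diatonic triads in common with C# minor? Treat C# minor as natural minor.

Triads of C# minor (natural minor): C# minor (i), D# diminished (ii°), E major (III), F# minor (iv), G# minor (v), A major (VI), B major (VII).
Eb major shares 0: none.
C major shares 0: none.
F# minor (natural minor) shares 4: C#m, E, F#m, A.
The most common triads (4) are shared with F# minor.

F# minor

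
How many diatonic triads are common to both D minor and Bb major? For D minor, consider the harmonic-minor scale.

3

Diatonic triads of D minor (harmonic minor): Dm (i), Edim (ii°), Faug (III+), Gm (iv), A (V), Bb (VI), C#dim (vii°).
Diatonic triads of Bb major: Bb (I), Cm (ii), Dm (iii), Eb (IV), F (V), Gm (vi), Adim (vii°).
Matching root and quality in both lists: Dm, Gm, Bb.
That gives 3 common triads.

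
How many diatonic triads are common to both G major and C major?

4

Diatonic triads of G major: G major (I), A minor (ii), B minor (iii), C major (IV), D major (V), E minor (vi), F# diminished (vii°).
Diatonic triads of C major: C major (I), D minor (ii), E minor (iii), F major (IV), G major (V), A minor (vi), B diminished (vii°).
Matching root and quality in both lists: G major, A minor, C major, E minor.
That gives 4 common triads.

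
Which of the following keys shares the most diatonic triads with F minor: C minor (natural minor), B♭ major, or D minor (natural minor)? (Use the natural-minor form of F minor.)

Triads of F minor (natural minor): Fm (i), Gdim (ii°), A♭ (III), B♭m (iv), Cm (v), D♭ (VI), E♭ (VII).
C minor (natural minor) shares 4: Fm, A♭, Cm, E♭.
B♭ major shares 2: Cm, E♭.
D minor (natural minor) shares 0: none.
The most common triads (4) are shared with C minor.

C minor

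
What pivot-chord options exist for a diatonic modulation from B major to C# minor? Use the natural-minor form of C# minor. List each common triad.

B, C#m, E, G#m

Triads in B major: B (I), C#m (ii), D#m (iii), E (IV), F# (V), G#m (vi), A#dim (vii°).
Triads in C# minor (natural minor): C#m (i), D#dim (ii°), E (III), F#m (iv), G#m (v), A (VI), B (VII).
Shared triads with their functions: B (I in B major, VII in C# minor); C#m (ii in B major, i in C# minor); E (IV in B major, III in C# minor); G#m (vi in B major, v in C# minor).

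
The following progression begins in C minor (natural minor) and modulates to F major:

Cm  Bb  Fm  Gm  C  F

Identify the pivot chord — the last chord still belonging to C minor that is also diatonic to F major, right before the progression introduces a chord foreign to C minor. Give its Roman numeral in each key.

Gm — v in C minor, ii in F major

Chords diatonic to C minor: Cm, Ddim, Eb, Fm, Gm, Ab, Bb.
Reading the progression, the first chord not in that set is C, so the modulation leaves C minor there.
The chord immediately before C is Gm, which is diatonic to both keys: v in C minor and ii in F major.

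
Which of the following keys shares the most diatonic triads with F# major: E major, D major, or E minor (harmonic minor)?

E major

Triads of F# major: F# major (I), G# minor (ii), A# minor (iii), B major (IV), C# major (V), D# minor (vi), E# diminished (vii°).
E major shares 2: G#m, B.
D major shares 0: none.
E minor (harmonic minor) shares 1: B.
The most common triads (2) are shared with E major.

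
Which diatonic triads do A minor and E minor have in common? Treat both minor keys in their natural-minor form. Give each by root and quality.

Am, C, Em, G

Triads in A minor (natural minor): Am (i), Bdim (ii°), C (III), Dm (iv), Em (v), F (VI), G (VII).
Triads in E minor (natural minor): Em (i), F#dim (ii°), G (III), Am (iv), Bm (v), C (VI), D (VII).
Shared triads with their functions: Am (i in A minor, iv in E minor); C (III in A minor, VI in E minor); Em (v in A minor, i in E minor); G (VII in A minor, III in E minor).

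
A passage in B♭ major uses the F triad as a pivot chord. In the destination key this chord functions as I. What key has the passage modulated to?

The numeral I denotes a major triad on scale degree 1. With F on degree 1, the tonic of the new key is F.
Degree 1 carries a major triad in major keys, so the destination is F major.
Check: the diatonic triads of F major are F (I), Gm (ii), Am (iii), B♭ (IV), C (V), Dm (vi), Edim (vii°) — F is indeed I.

F major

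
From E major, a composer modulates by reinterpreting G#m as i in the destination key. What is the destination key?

The numeral i denotes a minor triad on scale degree 1. With G# on degree 1, the tonic of the new key is G#.
Degree 1 carries a minor triad in minor keys, so the destination is G# minor.
Check: the diatonic triads of G# minor (natural minor) are G#m (i), A#dim (ii°), B (III), C#m (iv), D#m (v), E (VI), F# (VII) — G#m is indeed i.

G# minor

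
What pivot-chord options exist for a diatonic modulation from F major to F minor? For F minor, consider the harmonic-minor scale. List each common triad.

C, Edim

Triads in F major: F (I), Gm (ii), Am (iii), Bb (IV), C (V), Dm (vi), Edim (vii°).
Triads in F minor (harmonic minor): Fm (i), Gdim (ii°), Abaug (III+), Bbm (iv), C (V), Db (VI), Edim (vii°).
Shared triads with their functions: C (V in F major, V in F minor); Edim (vii° in F major, vii° in F minor).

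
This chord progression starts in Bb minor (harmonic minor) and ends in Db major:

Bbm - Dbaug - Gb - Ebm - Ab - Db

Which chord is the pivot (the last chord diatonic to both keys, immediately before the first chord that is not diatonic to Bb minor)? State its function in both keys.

Chords diatonic to Bb minor: Bbm, Cdim, Dbaug, Ebm, F, Gb, Adim.
Reading the progression, the first chord not in that set is Ab, so the modulation leaves Bb minor there.
The chord immediately before Ab is Ebm, which is diatonic to both keys: iv in Bb minor and ii in Db major.

Ebm — iv in Bb minor, ii in Db major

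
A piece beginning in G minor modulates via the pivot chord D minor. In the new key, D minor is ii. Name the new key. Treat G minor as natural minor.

C major

The numeral ii denotes a minor triad on scale degree 2. With D on degree 2, the tonic of the new key is C.
Degree 2 carries a minor triad in major keys, so the destination is C major.
Check: the diatonic triads of C major are C (I), Dm (ii), Em (iii), F (IV), G (V), Am (vi), Bdim (vii°) — D minor is indeed ii.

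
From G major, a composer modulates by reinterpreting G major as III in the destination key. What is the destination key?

The numeral III denotes a major triad on scale degree 3. With G on degree 3, the tonic of the new key is E.
Degree 3 carries a major triad in natural-minor keys, so the destination is E minor.
Check: the diatonic triads of E minor (natural minor) are Em (i), F♯dim (ii°), G (III), Am (iv), Bm (v), C (VI), D (VII) — G major is indeed III.

E minor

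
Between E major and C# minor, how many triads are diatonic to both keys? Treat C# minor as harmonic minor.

Diatonic triads of E major: E (I), F#m (ii), G#m (iii), A (IV), B (V), C#m (vi), D#dim (vii°).
Diatonic triads of C# minor (harmonic minor): C#m (i), D#dim (ii°), Eaug (III+), F#m (iv), G# (V), A (VI), B#dim (vii°).
Matching root and quality in both lists: F#m, A, C#m, D#dim.
That gives 4 common triads.

4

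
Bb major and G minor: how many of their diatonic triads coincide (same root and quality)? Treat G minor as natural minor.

7

Diatonic triads of Bb major: Bb major (I), C minor (ii), D minor (iii), Eb major (IV), F major (V), G minor (vi), A diminished (vii°).
Diatonic triads of G minor (natural minor): G minor (i), A diminished (ii°), Bb major (III), C minor (iv), D minor (v), Eb major (VI), F major (VII).
Matching root and quality in both lists: Bb major, C minor, D minor, Eb major, F major, G minor, A diminished.
That gives 7 common triads.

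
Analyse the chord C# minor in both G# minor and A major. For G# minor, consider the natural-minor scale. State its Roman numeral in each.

The scale of G# minor (natural minor) is G# A# B C# D# E F#; C# is degree 4, and the triad built there (C#-E-G#) is minor, so it is iv.
The scale of A major is A B C# D E F# G#; C# is degree 3, and the triad built there (C#-E-G#) is minor, so it is iii.

iv in G# minor; iii in A major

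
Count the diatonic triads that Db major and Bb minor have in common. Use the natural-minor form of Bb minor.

Diatonic triads of Db major: Db major (I), Eb minor (ii), F minor (iii), Gb major (IV), Ab major (V), Bb minor (vi), C diminished (vii°).
Diatonic triads of Bb minor (natural minor): Bb minor (i), C diminished (ii°), Db major (III), Eb minor (iv), F minor (v), Gb major (VI), Ab major (VII).
Matching root and quality in both lists: Db major, Eb minor, F minor, Gb major, Ab major, Bb minor, C diminished.
That gives 7 common triads.

7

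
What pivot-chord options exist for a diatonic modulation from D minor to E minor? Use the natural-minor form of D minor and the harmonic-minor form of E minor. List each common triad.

Am, C

Triads in D minor (natural minor): Dm (i), Edim (ii°), F (III), Gm (iv), Am (v), B♭ (VI), C (VII).
Triads in E minor (harmonic minor): Em (i), F♯dim (ii°), Gaug (III+), Am (iv), B (V), C (VI), D♯dim (vii°).
Shared triads with their functions: Am (v in D minor, iv in E minor); C (VII in D minor, VI in E minor).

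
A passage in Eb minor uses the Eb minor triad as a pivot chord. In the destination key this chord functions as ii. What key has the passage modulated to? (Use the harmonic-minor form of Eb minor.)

Db major

The numeral ii denotes a minor triad on scale degree 2. With Eb on degree 2, the tonic of the new key is Db.
Degree 2 carries a minor triad in major keys, so the destination is Db major.
Check: the diatonic triads of Db major are Db (I), Ebm (ii), Fm (iii), Gb (IV), Ab (V), Bbm (vi), Cdim (vii°) — Eb minor is indeed ii.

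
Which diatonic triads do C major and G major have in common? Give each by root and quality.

Triads in C major: C (I), Dm (ii), Em (iii), F (IV), G (V), Am (vi), Bdim (vii°).
Triads in G major: G (I), Am (ii), Bm (iii), C (IV), D (V), Em (vi), F♯dim (vii°).
Shared triads with their functions: C (I in C major, IV in G major); Em (iii in C major, vi in G major); G (V in C major, I in G major); Am (vi in C major, ii in G major).

C, Em, G, Am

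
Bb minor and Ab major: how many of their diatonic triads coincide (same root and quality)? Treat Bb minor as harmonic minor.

Diatonic triads of Bb minor (harmonic minor): Bbm (i), Cdim (ii°), Dbaug (III+), Ebm (iv), F (V), Gb (VI), Adim (vii°).
Diatonic triads of Ab major: Ab (I), Bbm (ii), Cm (iii), Db (IV), Eb (V), Fm (vi), Gdim (vii°).
Matching root and quality in both lists: Bbm.
That gives 1 common triad.

1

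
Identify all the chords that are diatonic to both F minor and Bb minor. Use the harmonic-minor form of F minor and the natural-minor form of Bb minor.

Triads in F minor (harmonic minor): F minor (i), G diminished (ii°), Ab augmented (III+), Bb minor (iv), C major (V), Db major (VI), E diminished (vii°).
Triads in Bb minor (natural minor): Bb minor (i), C diminished (ii°), Db major (III), Eb minor (iv), F minor (v), Gb major (VI), Ab major (VII).
Shared triads with their functions: F minor (i in F minor, v in Bb minor); Bb minor (iv in F minor, i in Bb minor); Db major (VI in F minor, III in Bb minor).

Fm, Bbm, Db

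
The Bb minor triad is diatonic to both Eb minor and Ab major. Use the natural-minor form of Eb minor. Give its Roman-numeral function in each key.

The scale of Eb minor (natural minor) is Eb F Gb Ab Bb Cb Db; Bb is degree 5, and the triad built there (Bb-Db-F) is minor, so it is v.
The scale of Ab major is Ab Bb C Db Eb F G; Bb is degree 2, and the triad built there (Bb-Db-F) is minor, so it is ii.

v in Eb minor; ii in Ab major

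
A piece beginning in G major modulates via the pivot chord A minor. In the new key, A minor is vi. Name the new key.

The numeral vi denotes a minor triad on scale degree 6. With A on degree 6, the tonic of the new key is C.
Degree 6 carries a minor triad in major keys, so the destination is C major.
Check: the diatonic triads of C major are C (I), Dm (ii), Em (iii), F (IV), G (V), Am (vi), Bdim (vii°) — A minor is indeed vi.

C major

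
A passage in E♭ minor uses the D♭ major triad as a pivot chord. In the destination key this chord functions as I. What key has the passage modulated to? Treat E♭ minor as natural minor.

The numeral I denotes a major triad on scale degree 1. With D♭ on degree 1, the tonic of the new key is D♭.
Degree 1 carries a major triad in major keys, so the destination is D♭ major.
Check: the diatonic triads of D♭ major are D♭ (I), E♭m (ii), Fm (iii), G♭ (IV), A♭ (V), B♭m (vi), Cdim (vii°) — D♭ major is indeed I.

D♭ major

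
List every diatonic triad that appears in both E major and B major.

E, G#m, B, C#m

Triads in E major: E major (I), F# minor (ii), G# minor (iii), A major (IV), B major (V), C# minor (vi), D# diminished (vii°).
Triads in B major: B major (I), C# minor (ii), D# minor (iii), E major (IV), F# major (V), G# minor (vi), A# diminished (vii°).
Shared triads with their functions: E major (I in E major, IV in B major); G# minor (iii in E major, vi in B major); B major (V in E major, I in B major); C# minor (vi in E major, ii in B major).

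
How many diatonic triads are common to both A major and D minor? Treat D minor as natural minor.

0

Diatonic triads of A major: A (I), Bm (ii), C#m (iii), D (IV), E (V), F#m (vi), G#dim (vii°).
Diatonic triads of D minor (natural minor): Dm (i), Edim (ii°), F (III), Gm (iv), Am (v), Bb (VI), C (VII).
No triad has the same root and quality in both keys.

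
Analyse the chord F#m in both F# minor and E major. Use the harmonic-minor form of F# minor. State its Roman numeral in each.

The scale of F# minor (harmonic minor) is F# G# A B C# D E#; F# is degree 1, and the triad built there (F#-A-C#) is minor, so it is i.
The scale of E major is E F# G# A B C# D#; F# is degree 2, and the triad built there (F#-A-C#) is minor, so it is ii.

i in F# minor; ii in E major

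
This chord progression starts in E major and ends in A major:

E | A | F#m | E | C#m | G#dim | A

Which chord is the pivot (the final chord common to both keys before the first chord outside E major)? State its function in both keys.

Chords diatonic to E major: E, F#m, G#m, A, B, C#m, D#dim.
Reading the progression, the first chord not in that set is G#dim, so the modulation leaves E major there.
The chord immediately before G#dim is C#m, which is diatonic to both keys: vi in E major and iii in A major.

C#m — vi in E major, iii in A major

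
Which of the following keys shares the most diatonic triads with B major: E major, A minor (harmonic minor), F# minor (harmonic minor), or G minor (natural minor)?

E major

Triads of B major: B (I), C#m (ii), D#m (iii), E (IV), F# (V), G#m (vi), A#dim (vii°).
E major shares 4: B, C#m, E, G#m.
A minor (harmonic minor) shares 1: E.
F# minor (harmonic minor) shares 0: none.
G minor (natural minor) shares 0: none.
The most common triads (4) are shared with E major.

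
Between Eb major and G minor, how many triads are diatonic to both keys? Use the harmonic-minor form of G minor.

3

Diatonic triads of Eb major: Eb (I), Fm (ii), Gm (iii), Ab (IV), Bb (V), Cm (vi), Ddim (vii°).
Diatonic triads of G minor (harmonic minor): Gm (i), Adim (ii°), Bbaug (III+), Cm (iv), D (V), Eb (VI), F#dim (vii°).
Matching root and quality in both lists: Eb, Gm, Cm.
That gives 3 common triads.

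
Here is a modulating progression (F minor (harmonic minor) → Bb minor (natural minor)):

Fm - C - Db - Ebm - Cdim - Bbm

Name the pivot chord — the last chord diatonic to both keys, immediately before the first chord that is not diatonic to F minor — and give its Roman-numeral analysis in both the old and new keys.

Chords diatonic to F minor: Fm, Gdim, Abaug, Bbm, C, Db, Edim.
Reading the progression, the first chord not in that set is Ebm, so the modulation leaves F minor there.
The chord immediately before Ebm is Db, which is diatonic to both keys: VI in F minor and III in Bb minor.

Db — VI in F minor, III in Bb minor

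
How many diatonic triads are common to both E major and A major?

4

Diatonic triads of E major: E (I), F#m (ii), G#m (iii), A (IV), B (V), C#m (vi), D#dim (vii°).
Diatonic triads of A major: A (I), Bm (ii), C#m (iii), D (IV), E (V), F#m (vi), G#dim (vii°).
Matching root and quality in both lists: E, F#m, A, C#m.
That gives 4 common triads.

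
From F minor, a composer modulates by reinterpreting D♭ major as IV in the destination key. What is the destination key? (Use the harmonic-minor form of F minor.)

The numeral IV denotes a major triad on scale degree 4. With D♭ on degree 4, the tonic of the new key is A♭.
Degree 4 carries a major triad in major keys, so the destination is A♭ major.
Check: the diatonic triads of A♭ major are A♭ (I), B♭m (ii), Cm (iii), D♭ (IV), E♭ (V), Fm (vi), Gdim (vii°) — D♭ major is indeed IV.

A♭ major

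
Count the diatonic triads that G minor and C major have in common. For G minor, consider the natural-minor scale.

Diatonic triads of G minor (natural minor): G minor (i), A diminished (ii°), B♭ major (III), C minor (iv), D minor (v), E♭ major (VI), F major (VII).
Diatonic triads of C major: C major (I), D minor (ii), E minor (iii), F major (IV), G major (V), A minor (vi), B diminished (vii°).
Matching root and quality in both lists: D minor, F major.
That gives 2 common triads.

2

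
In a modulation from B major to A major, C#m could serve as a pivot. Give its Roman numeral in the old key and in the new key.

ii in B major; iii in A major

The scale of B major is B C# D# E F# G# A#; C# is degree 2, and the triad built there (C#-E-G#) is minor, so it is ii.
The scale of A major is A B C# D E F# G#; C# is degree 3, and the triad built there (C#-E-G#) is minor, so it is iii.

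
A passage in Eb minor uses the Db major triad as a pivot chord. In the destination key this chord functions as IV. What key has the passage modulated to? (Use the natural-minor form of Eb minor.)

The numeral IV denotes a major triad on scale degree 4. With Db on degree 4, the tonic of the new key is Ab.
Degree 4 carries a major triad in major keys, so the destination is Ab major.
Check: the diatonic triads of Ab major are Ab (I), Bbm (ii), Cm (iii), Db (IV), Eb (V), Fm (vi), Gdim (vii°) — Db major is indeed IV.

Ab major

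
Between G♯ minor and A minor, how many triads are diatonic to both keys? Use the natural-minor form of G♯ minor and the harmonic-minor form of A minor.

Diatonic triads of G♯ minor (natural minor): G♯m (i), A♯dim (ii°), B (III), C♯m (iv), D♯m (v), E (VI), F♯ (VII).
Diatonic triads of A minor (harmonic minor): Am (i), Bdim (ii°), Caug (III+), Dm (iv), E (V), F (VI), G♯dim (vii°).
Matching root and quality in both lists: E.
That gives 1 common triad.

1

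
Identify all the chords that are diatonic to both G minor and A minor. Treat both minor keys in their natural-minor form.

Dm, F

Triads in G minor (natural minor): G minor (i), A diminished (ii°), Bb major (III), C minor (iv), D minor (v), Eb major (VI), F major (VII).
Triads in A minor (natural minor): A minor (i), B diminished (ii°), C major (III), D minor (iv), E minor (v), F major (VI), G major (VII).
Shared triads with their functions: D minor (v in G minor, iv in A minor); F major (VII in G minor, VI in A minor).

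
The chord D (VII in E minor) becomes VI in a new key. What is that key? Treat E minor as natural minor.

The numeral VI denotes a major triad on scale degree 6. With D on degree 6, the tonic of the new key is F#.
Degree 6 carries a major triad in minor keys, so the destination is F# minor.
Check: the diatonic triads of F# minor (natural minor) are F#m (i), G#dim (ii°), A (III), Bm (iv), C#m (v), D (VI), E (VII) — D is indeed VI.

F# minor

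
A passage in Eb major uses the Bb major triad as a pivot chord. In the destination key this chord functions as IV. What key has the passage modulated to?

F major

The numeral IV denotes a major triad on scale degree 4. With Bb on degree 4, the tonic of the new key is F.
Degree 4 carries a major triad in major keys, so the destination is F major.
Check: the diatonic triads of F major are F (I), Gm (ii), Am (iii), Bb (IV), C (V), Dm (vi), Edim (vii°) — Bb major is indeed IV.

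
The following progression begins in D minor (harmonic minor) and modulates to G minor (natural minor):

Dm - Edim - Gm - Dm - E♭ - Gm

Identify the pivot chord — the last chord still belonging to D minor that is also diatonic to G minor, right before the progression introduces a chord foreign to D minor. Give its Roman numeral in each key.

Dm — i in D minor, v in G minor

Chords diatonic to D minor: Dm, Edim, Faug, Gm, A, B♭, C♯dim.
Reading the progression, the first chord not in that set is E♭, so the modulation leaves D minor there.
The chord immediately before E♭ is Dm, which is diatonic to both keys: i in D minor and v in G minor.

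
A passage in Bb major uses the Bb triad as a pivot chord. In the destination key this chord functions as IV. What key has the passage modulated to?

The numeral IV denotes a major triad on scale degree 4. With Bb on degree 4, the tonic of the new key is F.
Degree 4 carries a major triad in major keys, so the destination is F major.
Check: the diatonic triads of F major are F (I), Gm (ii), Am (iii), Bb (IV), C (V), Dm (vi), Edim (vii°) — Bb is indeed IV.

F major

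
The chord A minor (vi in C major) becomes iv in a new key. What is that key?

The numeral iv denotes a minor triad on scale degree 4. With A on degree 4, the tonic of the new key is E.
Degree 4 carries a minor triad in minor keys, so the destination is E minor.
Check: the diatonic triads of E minor (natural minor) are Em (i), F#dim (ii°), G (III), Am (iv), Bm (v), C (VI), D (VII) — A minor is indeed iv.

E minor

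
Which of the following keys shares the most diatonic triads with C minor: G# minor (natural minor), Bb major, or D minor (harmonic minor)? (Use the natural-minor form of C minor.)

Triads of C minor (natural minor): C minor (i), D diminished (ii°), Eb major (III), F minor (iv), G minor (v), Ab major (VI), Bb major (VII).
G# minor (natural minor) shares 0: none.
Bb major shares 4: Cm, Eb, Gm, Bb.
D minor (harmonic minor) shares 2: Gm, Bb.
The most common triads (4) are shared with Bb major.

Bb major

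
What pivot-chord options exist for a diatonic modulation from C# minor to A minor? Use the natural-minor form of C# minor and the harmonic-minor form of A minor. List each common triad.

Triads in C# minor (natural minor): C# minor (i), D# diminished (ii°), E major (III), F# minor (iv), G# minor (v), A major (VI), B major (VII).
Triads in A minor (harmonic minor): A minor (i), B diminished (ii°), C augmented (III+), D minor (iv), E major (V), F major (VI), G# diminished (vii°).
Shared triads with their functions: E major (III in C# minor, V in A minor).

E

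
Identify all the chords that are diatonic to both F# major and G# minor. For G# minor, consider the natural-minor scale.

Triads in F# major: F# (I), G#m (ii), A#m (iii), B (IV), C# (V), D#m (vi), E#dim (vii°).
Triads in G# minor (natural minor): G#m (i), A#dim (ii°), B (III), C#m (iv), D#m (v), E (VI), F# (VII).
Shared triads with their functions: F# (I in F# major, VII in G# minor); G#m (ii in F# major, i in G# minor); B (IV in F# major, III in G# minor); D#m (vi in F# major, v in G# minor).

F#, G#m, B, D#m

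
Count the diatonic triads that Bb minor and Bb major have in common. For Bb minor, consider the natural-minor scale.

Diatonic triads of Bb minor (natural minor): Bbm (i), Cdim (ii°), Db (III), Ebm (iv), Fm (v), Gb (VI), Ab (VII).
Diatonic triads of Bb major: Bb (I), Cm (ii), Dm (iii), Eb (IV), F (V), Gm (vi), Adim (vii°).
No triad has the same root and quality in both keys.

0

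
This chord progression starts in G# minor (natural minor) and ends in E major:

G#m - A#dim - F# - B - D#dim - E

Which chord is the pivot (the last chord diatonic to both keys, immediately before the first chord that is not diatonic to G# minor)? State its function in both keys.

B — III in G# minor, V in E major

Chords diatonic to G# minor: G#m, A#dim, B, C#m, D#m, E, F#.
Reading the progression, the first chord not in that set is D#dim, so the modulation leaves G# minor there.
The chord immediately before D#dim is B, which is diatonic to both keys: III in G# minor and V in E major.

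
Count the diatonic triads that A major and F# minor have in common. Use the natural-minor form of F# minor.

Diatonic triads of A major: A major (I), B minor (ii), C# minor (iii), D major (IV), E major (V), F# minor (vi), G# diminished (vii°).
Diatonic triads of F# minor (natural minor): F# minor (i), G# diminished (ii°), A major (III), B minor (iv), C# minor (v), D major (VI), E major (VII).
Matching root and quality in both lists: A major, B minor, C# minor, D major, E major, F# minor, G# diminished.
That gives 7 common triads.

7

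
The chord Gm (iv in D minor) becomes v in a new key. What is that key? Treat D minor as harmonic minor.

The numeral v denotes a minor triad on scale degree 5. With G on degree 5, the tonic of the new key is C.
Degree 5 carries a minor triad in natural-minor keys, so the destination is C minor.
Check: the diatonic triads of C minor (natural minor) are Cm (i), Ddim (ii°), Eb (III), Fm (iv), Gm (v), Ab (VI), Bb (VII) — Gm is indeed v.

C minor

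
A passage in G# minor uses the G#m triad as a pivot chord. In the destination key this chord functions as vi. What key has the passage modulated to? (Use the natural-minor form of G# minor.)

B major

The numeral vi denotes a minor triad on scale degree 6. With G# on degree 6, the tonic of the new key is B.
Degree 6 carries a minor triad in major keys, so the destination is B major.
Check: the diatonic triads of B major are B (I), C#m (ii), D#m (iii), E (IV), F# (V), G#m (vi), A#dim (vii°) — G#m is indeed vi.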